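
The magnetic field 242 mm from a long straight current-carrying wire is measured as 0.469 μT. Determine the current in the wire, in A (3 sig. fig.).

I ≈ 0.567 A

For a long straight wire B = μ₀I/(2πd), so I = 2πdB/μ₀.
I = 2π × 0.242 × 4.69×10⁻⁷ / (4π×10⁻⁷) = 0.567 A.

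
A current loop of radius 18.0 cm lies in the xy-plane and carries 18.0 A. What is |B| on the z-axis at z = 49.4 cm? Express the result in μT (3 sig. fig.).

B ≈ 2.52 μT

On the axis of a circular loop, B = μ₀IR² / [2(R²+z²)^(3/2)].
R² + z² = (0.18)² + (0.494)² = 0.2764 m², and (R²+z²)^(3/2) = 0.145 m³.
B = (4π×10⁻⁷ × 18.0 × 0.0324) / (2 × 0.145) = 2.52×10⁻⁶ T.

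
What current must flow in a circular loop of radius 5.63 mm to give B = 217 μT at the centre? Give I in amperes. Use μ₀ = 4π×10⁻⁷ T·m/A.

I ≈ 1.94 A

At the centre of a circular loop B = μ₀I/(2R), so I = 2RB/μ₀.
With R = 0.00563 m, I = 2 × 0.00563 × 2.17×10⁻⁴ / (4π×10⁻⁷) = 1.94 A.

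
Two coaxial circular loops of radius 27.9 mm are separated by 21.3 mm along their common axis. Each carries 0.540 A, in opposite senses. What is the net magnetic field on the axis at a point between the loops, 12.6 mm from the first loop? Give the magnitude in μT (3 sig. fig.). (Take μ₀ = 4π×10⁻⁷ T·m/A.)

Each loop contributes B = μ₀IR²/[2(R²+z²)^(3/2)] on the axis, with z measured from that loop.
Loop 1 (z = 0.0126 m): B₁ = 9.21×10⁻⁶ T. Loop 2 (z = 0.0087 m): B₂ = 1.06×10⁻⁵ T.
The fields oppose: B = |B₁ − B₂| = 1.38×10⁻⁶ T.

B ≈ 1.38 μT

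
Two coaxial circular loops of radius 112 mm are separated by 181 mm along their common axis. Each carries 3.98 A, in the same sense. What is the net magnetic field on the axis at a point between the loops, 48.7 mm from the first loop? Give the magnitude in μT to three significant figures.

B ≈ 23.2 μT

Each loop contributes B = μ₀IR²/[2(R²+z²)^(3/2)] on the axis, with z measured from that loop.
Loop 1 (z = 0.0487 m): B₁ = 1.72×10⁻⁵ T. Loop 2 (z = 0.1323 m): B₂ = 6.02×10⁻⁶ T.
The fields add: B = B₁ + B₂ = 2.32×10⁻⁵ T.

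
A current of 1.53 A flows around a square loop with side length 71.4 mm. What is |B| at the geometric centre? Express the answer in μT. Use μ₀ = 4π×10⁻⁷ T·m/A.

B ≈ 24.2 μT

Each side is a finite straight segment at perpendicular distance d = a/(2 tan(π/4)) = 0.0357 m from the centre, with end-angles ±π/4.
One side contributes B₁ = (μ₀I/4πd)·2 sin(π/4) = 6.06×10⁻⁶ T.
All 4 sides add in the same direction: B = 4 × 6.06×10⁻⁶ = 2.42×10⁻⁵ T.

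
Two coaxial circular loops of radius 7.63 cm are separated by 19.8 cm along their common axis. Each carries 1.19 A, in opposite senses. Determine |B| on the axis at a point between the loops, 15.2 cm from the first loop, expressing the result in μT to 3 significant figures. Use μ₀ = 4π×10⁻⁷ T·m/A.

B ≈ 5.27 μT

Each loop contributes B = μ₀IR²/[2(R²+z²)^(3/2)] on the axis, with z measured from that loop.
Loop 1 (z = 0.152 m): B₁ = 8.85×10⁻⁷ T. Loop 2 (z = 0.046 m): B₂ = 6.16×10⁻⁶ T.
The fields oppose: B = |B₁ − B₂| = 5.27×10⁻⁶ T.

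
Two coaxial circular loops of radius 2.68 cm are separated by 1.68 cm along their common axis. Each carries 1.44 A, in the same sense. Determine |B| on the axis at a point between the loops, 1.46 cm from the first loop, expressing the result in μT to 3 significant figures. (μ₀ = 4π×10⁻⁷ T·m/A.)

B ≈ 56.3 μT

Each loop contributes B = μ₀IR²/[2(R²+z²)^(3/2)] on the axis, with z measured from that loop.
Loop 1 (z = 0.0146 m): B₁ = 2.29×10⁻⁵ T. Loop 2 (z = 0.0022 m): B₂ = 3.34×10⁻⁵ T.
The fields add: B = B₁ + B₂ = 5.63×10⁻⁵ T.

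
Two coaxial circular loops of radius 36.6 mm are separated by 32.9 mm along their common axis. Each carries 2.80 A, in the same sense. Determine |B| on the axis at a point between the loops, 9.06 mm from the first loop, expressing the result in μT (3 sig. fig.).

B ≈ 72.2 μT

Each loop contributes B = μ₀IR²/[2(R²+z²)^(3/2)] on the axis, with z measured from that loop.
Loop 1 (z = 0.00906 m): B₁ = 4.40×10⁻⁵ T. Loop 2 (z = 0.02384 m): B₂ = 2.83×10⁻⁵ T.
The fields add: B = B₁ + B₂ = 7.22×10⁻⁵ T.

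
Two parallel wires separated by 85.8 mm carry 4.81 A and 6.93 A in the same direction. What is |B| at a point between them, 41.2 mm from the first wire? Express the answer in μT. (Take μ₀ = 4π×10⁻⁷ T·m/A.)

B ≈ 7.73 μT

Each long wire gives B = μ₀I/(2πd). Distances are d₁ = 0.0412 m and d₂ = 0.0446 m.
B₁ = 2.33×10⁻⁵ T, B₂ = 3.11×10⁻⁵ T.
Between parallel currents the two contributions point in opposite directions, so they subtract. B = |B₁ − B₂| = |2.33×10⁻⁵ − 3.11×10⁻⁵| = 7.73×10⁻⁶ T.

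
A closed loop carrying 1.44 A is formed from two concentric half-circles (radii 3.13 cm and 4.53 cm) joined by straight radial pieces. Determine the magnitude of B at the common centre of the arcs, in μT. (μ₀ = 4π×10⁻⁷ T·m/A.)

B ≈ 4.47 μT

The radial connectors point toward the centre, so dl × r̂ = 0 and they contribute nothing.
Each semicircle gives μ₀I/(4R): inner arc 1.45×10⁻⁵ T, outer arc 9.99×10⁻⁶ T.
The two arcs carry current in opposite angular senses, so their fields oppose: B = |1.45×10⁻⁵ − 9.99×10⁻⁶| = 4.47×10⁻⁶ T.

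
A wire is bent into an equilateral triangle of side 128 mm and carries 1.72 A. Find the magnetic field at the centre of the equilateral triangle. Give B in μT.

Each side is a finite straight segment at perpendicular distance d = a/(2 tan(π/3)) = 0.03695 m from the centre, with end-angles ±π/3.
One side contributes B₁ = (μ₀I/4πd)·2 sin(π/3) = 8.06×10⁻⁶ T.
All 3 sides add in the same direction: B = 3 × 8.06×10⁻⁶ = 2.42×10⁻⁵ T.

B ≈ 24.2 μT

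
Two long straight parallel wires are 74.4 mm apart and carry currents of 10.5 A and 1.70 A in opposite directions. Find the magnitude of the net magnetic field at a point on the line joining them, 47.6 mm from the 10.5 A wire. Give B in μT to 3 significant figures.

B ≈ 56.8 μT

Each long wire gives B = μ₀I/(2πd). Distances are d₁ = 0.0476 m and d₂ = 0.0268 m.
B₁ = 4.41×10⁻⁵ T, B₂ = 1.27×10⁻⁵ T.
Between antiparallel currents both contributions point the same way, so they add. B = B₁ + B₂ = 4.41×10⁻⁵ + 1.27×10⁻⁵ = 5.68×10⁻⁵ T.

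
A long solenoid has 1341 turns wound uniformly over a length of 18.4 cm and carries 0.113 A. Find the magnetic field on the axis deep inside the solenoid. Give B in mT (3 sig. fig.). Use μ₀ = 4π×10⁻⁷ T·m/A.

B ≈ 1.03 mT

Inside a long solenoid, B = μ₀nI with n = 7288 turns/m.
B = 4π×10⁻⁷ × 7288 × 0.113 = 1.03×10⁻³ T.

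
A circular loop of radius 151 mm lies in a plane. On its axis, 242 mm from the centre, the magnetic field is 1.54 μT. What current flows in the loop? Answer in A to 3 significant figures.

I ≈ 2.49 A

On the axis of a loop, B = μ₀IR²/[2(R²+z²)^(3/2)], so I = 2B(R²+z²)^(3/2)/(μ₀R²).
R² + z² = 0.0228 + 0.05856 = 0.08136 m²; raised to 3/2 gives 2.32×10⁻² m³.
I = 2 × 1.54×10⁻⁶ × 2.32×10⁻² / (1.26×10⁻⁶ × 0.0228) = 2.49 A.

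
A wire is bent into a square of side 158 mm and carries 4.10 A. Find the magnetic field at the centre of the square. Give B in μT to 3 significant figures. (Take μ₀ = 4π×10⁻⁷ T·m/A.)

Each side is a finite straight segment at perpendicular distance d = a/(2 tan(π/4)) = 0.079 m from the centre, with end-angles ±π/4.
One side contributes B₁ = (μ₀I/4πd)·2 sin(π/4) = 7.34×10⁻⁶ T.
All 4 sides add in the same direction: B = 4 × 7.34×10⁻⁶ = 2.94×10⁻⁵ T.

B ≈ 29.4 μT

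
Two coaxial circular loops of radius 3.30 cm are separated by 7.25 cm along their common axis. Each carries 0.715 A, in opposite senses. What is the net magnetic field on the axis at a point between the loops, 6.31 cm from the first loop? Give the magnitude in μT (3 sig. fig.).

Each loop contributes B = μ₀IR²/[2(R²+z²)^(3/2)] on the axis, with z measured from that loop.
Loop 1 (z = 0.0631 m): B₁ = 1.35×10⁻⁶ T. Loop 2 (z = 0.0094 m): B₂ = 1.21×10⁻⁵ T.
The fields oppose: B = |B₁ − B₂| = 1.08×10⁻⁵ T.

B ≈ 10.8 μT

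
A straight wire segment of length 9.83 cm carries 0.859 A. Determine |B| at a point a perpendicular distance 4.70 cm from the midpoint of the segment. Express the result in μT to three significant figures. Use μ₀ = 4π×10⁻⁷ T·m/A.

For a finite straight segment, B = (μ₀I/4πd)(sinθ₁ + sinθ₂), where θ₁, θ₂ are the angles from the perpendicular to each end.
The perpendicular from the point meets the wire at its midpoint, so each end is L/2 = 0.04915 m away along the wire.
sinθ₁ = 0.04915/√(0.04915²+0.047²) = 0.7227; sinθ₂ = 0.04915/√(0.04915²+0.047²) = 0.7227.
B = (4π×10⁻⁷ × 0.859) / (4π × 0.047) × (0.7227 + 0.7227) = 2.64×10⁻⁶ T.

B ≈ 2.64 μT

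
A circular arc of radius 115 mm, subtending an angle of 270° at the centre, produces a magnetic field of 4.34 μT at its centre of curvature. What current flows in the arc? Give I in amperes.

I ≈ 1.06 A

For a circular arc, B = μ₀Iφ/(4πR) with φ in radians; here φ = 4.712 rad.
So I = 4πRB/(μ₀φ) = 4π × 0.115 × 4.34×10⁻⁶ / (4π×10⁻⁷ × 4.712) = 1.06 A.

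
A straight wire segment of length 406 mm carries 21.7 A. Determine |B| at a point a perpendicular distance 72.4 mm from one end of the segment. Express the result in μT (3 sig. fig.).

B ≈ 29.5 μT

For a finite straight segment, B = (μ₀I/4πd)(sinθ₁ + sinθ₂), where θ₁, θ₂ are the angles from the perpendicular to each end.
The perpendicular foot is at one end, so the two end-offsets along the wire are 0 and L = 0.406 m.
sinθ₁ = 0/√(0²+0.0724²) = 0.0000; sinθ₂ = 0.406/√(0.406²+0.0724²) = 0.9845.
B = (4π×10⁻⁷ × 21.7) / (4π × 0.0724) × (0.0000 + 0.9845) = 2.95×10⁻⁵ T.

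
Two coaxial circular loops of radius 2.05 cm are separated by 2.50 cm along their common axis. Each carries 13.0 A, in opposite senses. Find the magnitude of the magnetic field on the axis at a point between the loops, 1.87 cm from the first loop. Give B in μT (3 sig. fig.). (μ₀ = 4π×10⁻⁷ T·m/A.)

Each loop contributes B = μ₀IR²/[2(R²+z²)^(3/2)] on the axis, with z measured from that loop.
Loop 1 (z = 0.0187 m): B₁ = 1.61×10⁻⁴ T. Loop 2 (z = 0.0063 m): B₂ = 3.48×10⁻⁴ T.
The fields oppose: B = |B₁ − B₂| = 1.87×10⁻⁴ T.

B ≈ 187 μT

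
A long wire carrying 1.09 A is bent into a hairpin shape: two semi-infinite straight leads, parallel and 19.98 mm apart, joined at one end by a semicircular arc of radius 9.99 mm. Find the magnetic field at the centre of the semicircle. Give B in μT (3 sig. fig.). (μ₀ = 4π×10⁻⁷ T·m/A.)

B ≈ 56.1 μT

The semicircular arc contributes B_arc = μ₀I·π/(4πR) = μ₀I/(4R) = 3.43×10⁻⁵ T.
Each semi-infinite lead is at perpendicular distance R = 0.00999 m from the centre, with the perpendicular foot at its near end, so it contributes μ₀I/(4πR); both point the same way, together 2.18×10⁻⁵ T.
Arc and leads all point the same direction: B = 3.43×10⁻⁵ + 2.18×10⁻⁵ = 5.61×10⁻⁵ T.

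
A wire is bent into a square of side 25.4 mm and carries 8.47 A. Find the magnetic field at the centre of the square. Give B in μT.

Each side is a finite straight segment at perpendicular distance d = a/(2 tan(π/4)) = 0.0127 m from the centre, with end-angles ±π/4.
One side contributes B₁ = (μ₀I/4πd)·2 sin(π/4) = 9.43×10⁻⁵ T.
All 4 sides add in the same direction: B = 4 × 9.43×10⁻⁵ = 3.77×10⁻⁴ T.

B ≈ 377 μT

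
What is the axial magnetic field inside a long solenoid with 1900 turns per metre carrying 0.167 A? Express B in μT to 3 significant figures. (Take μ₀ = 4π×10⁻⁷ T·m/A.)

Inside a long solenoid, B = μ₀nI with n = 1900 turns/m.
B = 4π×10⁻⁷ × 1900 × 0.167 = 3.99×10⁻⁴ T.

B ≈ 399 μT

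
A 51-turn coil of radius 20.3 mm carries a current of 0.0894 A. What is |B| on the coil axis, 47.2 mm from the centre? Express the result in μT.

B ≈ 8.70 μT

For an N-turn flat coil, B = Nμ₀IR²/[2(R²+z²)^(3/2)] with R = 0.0203 m, z = 0.0472 m.
B = 51 × 1.71×10⁻⁷ T = 8.70×10⁻⁶ T.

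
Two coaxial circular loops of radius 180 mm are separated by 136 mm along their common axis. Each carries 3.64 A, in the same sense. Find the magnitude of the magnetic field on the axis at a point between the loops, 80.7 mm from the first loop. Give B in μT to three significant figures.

Each loop contributes B = μ₀IR²/[2(R²+z²)^(3/2)] on the axis, with z measured from that loop.
Loop 1 (z = 0.0807 m): B₁ = 9.65×10⁻⁶ T. Loop 2 (z = 0.0553 m): B₂ = 1.11×10⁻⁵ T.
The fields add: B = B₁ + B₂ = 2.08×10⁻⁵ T.

B ≈ 20.8 μT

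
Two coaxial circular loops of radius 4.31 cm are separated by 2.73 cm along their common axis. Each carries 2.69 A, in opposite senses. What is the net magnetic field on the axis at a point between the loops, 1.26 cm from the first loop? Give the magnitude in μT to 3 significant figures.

B ≈ 1.43 μT

Each loop contributes B = μ₀IR²/[2(R²+z²)^(3/2)] on the axis, with z measured from that loop.
Loop 1 (z = 0.0126 m): B₁ = 3.47×10⁻⁵ T. Loop 2 (z = 0.0147 m): B₂ = 3.32×10⁻⁵ T.
The fields oppose: B = |B₁ − B₂| = 1.43×10⁻⁶ T.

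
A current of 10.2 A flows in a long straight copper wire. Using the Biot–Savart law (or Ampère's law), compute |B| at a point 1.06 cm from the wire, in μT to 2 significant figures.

For an infinitely long straight wire, B = μ₀I/(2πd).
B = (4π×10⁻⁷ × 10.2) / (2π × 0.0106) = 1.92×10⁻⁴ T.

B ≈ 190 μT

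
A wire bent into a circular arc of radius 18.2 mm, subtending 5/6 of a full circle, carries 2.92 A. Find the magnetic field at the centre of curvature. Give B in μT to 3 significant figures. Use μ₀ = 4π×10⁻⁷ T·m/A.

The Biot–Savart field of a circular arc at its centre is B = μ₀Iφ/(4πR), with φ = 5.236 rad.
B = (4π×10⁻⁷ × 2.92 × 5.236) / (4π × 0.0182) = 8.40×10⁻⁵ T.

B ≈ 84.0 μT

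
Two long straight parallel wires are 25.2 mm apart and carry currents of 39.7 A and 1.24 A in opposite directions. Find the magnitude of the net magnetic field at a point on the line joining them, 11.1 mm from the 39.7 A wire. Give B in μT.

B ≈ 733 μT

Each long wire gives B = μ₀I/(2πd). Distances are d₁ = 0.0111 m and d₂ = 0.0141 m.
B₁ = 7.15×10⁻⁴ T, B₂ = 1.76×10⁻⁵ T.
Between antiparallel currents both contributions point the same way, so they add. B = B₁ + B₂ = 7.15×10⁻⁴ + 1.76×10⁻⁵ = 7.33×10⁻⁴ T.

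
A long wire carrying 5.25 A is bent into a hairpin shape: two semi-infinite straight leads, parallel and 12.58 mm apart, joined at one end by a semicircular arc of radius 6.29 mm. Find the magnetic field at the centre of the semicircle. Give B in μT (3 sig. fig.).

The semicircular arc contributes B_arc = μ₀I·π/(4πR) = μ₀I/(4R) = 2.62×10⁻⁴ T.
Each semi-infinite lead is at perpendicular distance R = 0.00629 m from the centre, with the perpendicular foot at its near end, so it contributes μ₀I/(4πR); both point the same way, together 1.67×10⁻⁴ T.
Arc and leads all point the same direction: B = 2.62×10⁻⁴ + 1.67×10⁻⁴ = 4.29×10⁻⁴ T.

B ≈ 429 μT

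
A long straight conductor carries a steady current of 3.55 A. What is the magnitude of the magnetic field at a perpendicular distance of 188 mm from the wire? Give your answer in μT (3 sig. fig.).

B ≈ 3.78 μT

For an infinitely long straight wire, B = μ₀I/(2πd).
B = (4π×10⁻⁷ × 3.55) / (2π × 0.188) = 3.78×10⁻⁶ T.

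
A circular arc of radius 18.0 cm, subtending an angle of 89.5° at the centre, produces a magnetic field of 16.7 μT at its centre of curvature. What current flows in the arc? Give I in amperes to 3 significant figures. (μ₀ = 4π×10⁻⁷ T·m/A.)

For a circular arc, B = μ₀Iφ/(4πR) with φ in radians; here φ = 1.562 rad.
So I = 4πRB/(μ₀φ) = 4π × 0.18 × 1.67×10⁻⁵ / (4π×10⁻⁷ × 1.562) = 19.2 A.

I ≈ 19.2 A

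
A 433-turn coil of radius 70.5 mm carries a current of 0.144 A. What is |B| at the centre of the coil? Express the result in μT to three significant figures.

For an N-turn flat coil, B = Nμ₀I/(2R) with R = 0.0705 m.
B = 433 × 1.28×10⁻⁶ T = 5.56×10⁻⁴ T.

B ≈ 556 μT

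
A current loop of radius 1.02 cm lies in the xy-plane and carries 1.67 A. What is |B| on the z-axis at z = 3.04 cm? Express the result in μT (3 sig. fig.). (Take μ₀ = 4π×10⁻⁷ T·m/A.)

B ≈ 3.31 μT

On the axis of a circular loop, B = μ₀IR² / [2(R²+z²)^(3/2)].
R² + z² = (0.0102)² + (0.0304)² = 0.001028 m², and (R²+z²)^(3/2) = 3.30×10⁻⁵ m³.
B = (4π×10⁻⁷ × 1.67 × 0.000104) / (2 × 3.30×10⁻⁵) = 3.31×10⁻⁶ T.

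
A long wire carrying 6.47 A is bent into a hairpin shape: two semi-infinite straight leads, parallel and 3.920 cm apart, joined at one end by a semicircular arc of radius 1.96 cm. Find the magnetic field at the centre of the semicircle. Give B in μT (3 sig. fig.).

The semicircular arc contributes B_arc = μ₀I·π/(4πR) = μ₀I/(4R) = 1.04×10⁻⁴ T.
Each semi-infinite lead is at perpendicular distance R = 0.0196 m from the centre, with the perpendicular foot at its near end, so it contributes μ₀I/(4πR); both point the same way, together 6.60×10⁻⁵ T.
Arc and leads all point the same direction: B = 1.04×10⁻⁴ + 6.60×10⁻⁵ = 1.70×10⁻⁴ T.

B ≈ 170 μT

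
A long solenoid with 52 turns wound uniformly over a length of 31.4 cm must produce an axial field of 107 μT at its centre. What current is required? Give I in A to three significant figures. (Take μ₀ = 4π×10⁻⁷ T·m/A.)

I ≈ 0.514 A

Inside a long solenoid B = μ₀nI with n = 165.6 m⁻¹, so I = B/(μ₀n).
I = 1.07×10⁻⁴ / (4π×10⁻⁷ × 165.6) = 0.514 A.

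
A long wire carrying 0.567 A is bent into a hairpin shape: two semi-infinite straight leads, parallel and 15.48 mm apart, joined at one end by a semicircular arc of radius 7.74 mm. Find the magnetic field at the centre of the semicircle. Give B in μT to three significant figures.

B ≈ 37.7 μT

The semicircular arc contributes B_arc = μ₀I·π/(4πR) = μ₀I/(4R) = 2.30×10⁻⁵ T.
Each semi-infinite lead is at perpendicular distance R = 0.00774 m from the centre, with the perpendicular foot at its near end, so it contributes μ₀I/(4πR); both point the same way, together 1.47×10⁻⁵ T.
Arc and leads all point the same direction: B = 2.30×10⁻⁵ + 1.47×10⁻⁵ = 3.77×10⁻⁵ T.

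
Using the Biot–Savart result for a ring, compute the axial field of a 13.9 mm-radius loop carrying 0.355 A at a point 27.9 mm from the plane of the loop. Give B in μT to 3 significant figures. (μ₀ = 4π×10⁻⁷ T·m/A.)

On the axis of a circular loop, B = μ₀IR² / [2(R²+z²)^(3/2)].
R² + z² = (0.0139)² + (0.0279)² = 0.0009716 m², and (R²+z²)^(3/2) = 3.03×10⁻⁵ m³.
B = (4π×10⁻⁷ × 0.355 × 0.0001932) / (2 × 3.03×10⁻⁵) = 1.42×10⁻⁶ T.

B ≈ 1.42 μT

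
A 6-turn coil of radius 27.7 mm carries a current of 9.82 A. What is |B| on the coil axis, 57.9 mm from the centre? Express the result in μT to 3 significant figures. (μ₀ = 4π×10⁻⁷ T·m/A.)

For an N-turn flat coil, B = Nμ₀IR²/[2(R²+z²)^(3/2)] with R = 0.0277 m, z = 0.0579 m.
B = 6 × 1.79×10⁻⁵ T = 1.07×10⁻⁴ T.

B ≈ 107 μT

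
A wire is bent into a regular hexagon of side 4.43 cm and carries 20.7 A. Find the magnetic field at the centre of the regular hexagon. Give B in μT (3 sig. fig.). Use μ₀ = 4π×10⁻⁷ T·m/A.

Each side is a finite straight segment at perpendicular distance d = a/(2 tan(π/6)) = 0.03836 m from the centre, with end-angles ±π/6.
One side contributes B₁ = (μ₀I/4πd)·2 sin(π/6) = 5.40×10⁻⁵ T.
All 6 sides add in the same direction: B = 6 × 5.40×10⁻⁵ = 3.24×10⁻⁴ T.

B ≈ 324 μT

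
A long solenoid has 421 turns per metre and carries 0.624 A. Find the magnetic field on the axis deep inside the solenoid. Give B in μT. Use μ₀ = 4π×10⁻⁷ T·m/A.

Inside a long solenoid, B = μ₀nI with n = 421 turns/m.
B = 4π×10⁻⁷ × 421 × 0.624 = 3.30×10⁻⁴ T.

B ≈ 330 μT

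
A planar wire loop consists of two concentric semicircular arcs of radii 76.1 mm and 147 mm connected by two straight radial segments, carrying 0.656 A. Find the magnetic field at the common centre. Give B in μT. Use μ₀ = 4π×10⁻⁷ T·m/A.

The radial connectors point toward the centre, so dl × r̂ = 0 and they contribute nothing.
Each semicircle gives μ₀I/(4R): inner arc 2.71×10⁻⁶ T, outer arc 1.40×10⁻⁶ T.
The two arcs carry current in opposite angular senses, so their fields oppose: B = |2.71×10⁻⁶ − 1.40×10⁻⁶| = 1.31×10⁻⁶ T.

B ≈ 1.31 μT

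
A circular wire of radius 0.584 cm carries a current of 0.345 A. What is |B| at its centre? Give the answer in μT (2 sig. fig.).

B ≈ 37 μT

At the centre of a circular loop the Biot–Savart law gives B = μ₀I/(2R).
B = (4π×10⁻⁷ × 0.345) / (2 × 0.00584) = 3.71×10⁻⁵ T.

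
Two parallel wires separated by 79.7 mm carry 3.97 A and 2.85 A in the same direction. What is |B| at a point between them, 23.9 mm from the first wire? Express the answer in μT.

Each long wire gives B = μ₀I/(2πd). Distances are d₁ = 0.0239 m and d₂ = 0.0558 m.
B₁ = 3.32×10⁻⁵ T, B₂ = 1.02×10⁻⁵ T.
Between parallel currents the two contributions point in opposite directions, so they subtract. B = |B₁ − B₂| = |3.32×10⁻⁵ − 1.02×10⁻⁵| = 2.30×10⁻⁵ T.

B ≈ 23.0 μT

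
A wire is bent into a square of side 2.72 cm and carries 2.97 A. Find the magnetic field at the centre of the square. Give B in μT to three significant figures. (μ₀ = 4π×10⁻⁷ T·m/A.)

Each side is a finite straight segment at perpendicular distance d = a/(2 tan(π/4)) = 0.0136 m from the centre, with end-angles ±π/4.
One side contributes B₁ = (μ₀I/4πd)·2 sin(π/4) = 3.09×10⁻⁵ T.
All 4 sides add in the same direction: B = 4 × 3.09×10⁻⁵ = 1.24×10⁻⁴ T.

B ≈ 124 μT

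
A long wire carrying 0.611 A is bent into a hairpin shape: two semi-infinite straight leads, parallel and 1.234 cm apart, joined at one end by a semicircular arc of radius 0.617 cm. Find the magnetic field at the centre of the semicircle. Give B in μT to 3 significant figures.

B ≈ 50.9 μT

The semicircular arc contributes B_arc = μ₀I·π/(4πR) = μ₀I/(4R) = 3.11×10⁻⁵ T.
Each semi-infinite lead is at perpendicular distance R = 0.00617 m from the centre, with the perpendicular foot at its near end, so it contributes μ₀I/(4πR); both point the same way, together 1.98×10⁻⁵ T.
Arc and leads all point the same direction: B = 3.11×10⁻⁵ + 1.98×10⁻⁵ = 5.09×10⁻⁵ T.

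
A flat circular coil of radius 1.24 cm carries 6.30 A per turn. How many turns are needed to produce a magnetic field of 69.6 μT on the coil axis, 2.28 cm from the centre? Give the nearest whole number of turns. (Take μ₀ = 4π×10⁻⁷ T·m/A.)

N = 2

For an N-turn coil, B = Nμ₀IR²/[2(R²+z²)^(3/2)]. A single turn gives B₁ = 3.48×10⁻⁵ T with R = 0.0124 m, z = 0.0228 m.
N = B/B₁ = 6.96×10⁻⁵ / 3.48×10⁻⁵ = 2.00.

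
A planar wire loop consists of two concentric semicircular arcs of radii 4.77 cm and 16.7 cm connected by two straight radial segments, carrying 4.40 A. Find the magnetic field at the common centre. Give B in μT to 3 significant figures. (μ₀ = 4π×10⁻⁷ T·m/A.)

B ≈ 20.7 μT

The radial connectors point toward the centre, so dl × r̂ = 0 and they contribute nothing.
Each semicircle gives μ₀I/(4R): inner arc 2.90×10⁻⁵ T, outer arc 8.28×10⁻⁶ T.
The two arcs carry current in opposite angular senses, so their fields oppose: B = |2.90×10⁻⁵ − 8.28×10⁻⁶| = 2.07×10⁻⁵ T.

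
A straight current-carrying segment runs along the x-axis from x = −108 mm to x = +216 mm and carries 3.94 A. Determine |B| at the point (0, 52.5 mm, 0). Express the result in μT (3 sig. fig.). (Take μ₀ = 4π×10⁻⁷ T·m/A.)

B ≈ 14.0 μT

For a finite straight segment, B = (μ₀I/4πd)(sinθ₁ + sinθ₂), where θ₁, θ₂ are the angles from the perpendicular to each end.
The perpendicular distance is d = 0.0525 m; the end-offsets along the wire are a = 0.108 m and b = 0.216 m.
sinθ₁ = 0.108/√(0.108²+0.0525²) = 0.8994; sinθ₂ = 0.216/√(0.216²+0.0525²) = 0.9717.
B = (4π×10⁻⁷ × 3.94) / (4π × 0.0525) × (0.8994 + 0.9717) = 1.40×10⁻⁵ T.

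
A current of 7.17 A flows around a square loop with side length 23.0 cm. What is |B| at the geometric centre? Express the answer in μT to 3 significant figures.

Each side is a finite straight segment at perpendicular distance d = a/(2 tan(π/4)) = 0.115 m from the centre, with end-angles ±π/4.
One side contributes B₁ = (μ₀I/4πd)·2 sin(π/4) = 8.82×10⁻⁶ T.
All 4 sides add in the same direction: B = 4 × 8.82×10⁻⁶ = 3.53×10⁻⁵ T.

B ≈ 35.3 μT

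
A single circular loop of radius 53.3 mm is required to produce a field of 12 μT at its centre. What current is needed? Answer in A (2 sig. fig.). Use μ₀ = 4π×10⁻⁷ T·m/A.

I ≈ 1.0 A

At the centre of a circular loop B = μ₀I/(2R), so I = 2RB/μ₀.
With R = 0.0533 m, I = 2 × 0.0533 × 1.20×10⁻⁵ / (4π×10⁻⁷) = 1.02 A.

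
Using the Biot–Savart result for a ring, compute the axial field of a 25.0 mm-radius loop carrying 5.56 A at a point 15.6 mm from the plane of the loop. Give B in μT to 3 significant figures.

On the axis of a circular loop, B = μ₀IR² / [2(R²+z²)^(3/2)].
R² + z² = (0.025)² + (0.0156)² = 0.0008684 m², and (R²+z²)^(3/2) = 2.56×10⁻⁵ m³.
B = (4π×10⁻⁷ × 5.56 × 0.000625) / (2 × 2.56×10⁻⁵) = 8.53×10⁻⁵ T.

B ≈ 85.3 μT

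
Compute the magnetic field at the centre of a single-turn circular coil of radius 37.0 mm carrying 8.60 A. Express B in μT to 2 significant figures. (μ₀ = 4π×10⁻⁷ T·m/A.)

B ≈ 150 μT

At the centre of a circular loop the Biot–Savart law gives B = μ₀I/(2R).
B = (4π×10⁻⁷ × 8.60) / (2 × 0.037) = 1.46×10⁻⁴ T.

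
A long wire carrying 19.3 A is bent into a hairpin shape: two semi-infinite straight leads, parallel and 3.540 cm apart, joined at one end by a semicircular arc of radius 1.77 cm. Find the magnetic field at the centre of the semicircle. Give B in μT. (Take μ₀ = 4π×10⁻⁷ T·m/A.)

The semicircular arc contributes B_arc = μ₀I·π/(4πR) = μ₀I/(4R) = 3.43×10⁻⁴ T.
Each semi-infinite lead is at perpendicular distance R = 0.0177 m from the centre, with the perpendicular foot at its near end, so it contributes μ₀I/(4πR); both point the same way, together 2.18×10⁻⁴ T.
Arc and leads all point the same direction: B = 3.43×10⁻⁴ + 2.18×10⁻⁴ = 5.61×10⁻⁴ T.

B ≈ 561 μT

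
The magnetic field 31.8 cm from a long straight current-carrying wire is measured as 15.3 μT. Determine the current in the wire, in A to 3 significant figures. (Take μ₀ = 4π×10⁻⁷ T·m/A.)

I ≈ 24.3 A

For a long straight wire B = μ₀I/(2πd), so I = 2πdB/μ₀.
I = 2π × 0.318 × 1.53×10⁻⁵ / (4π×10⁻⁷) = 24.3 A.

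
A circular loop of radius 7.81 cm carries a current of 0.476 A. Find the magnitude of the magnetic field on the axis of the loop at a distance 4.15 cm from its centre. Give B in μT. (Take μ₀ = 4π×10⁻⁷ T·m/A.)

On the axis of a circular loop, B = μ₀IR² / [2(R²+z²)^(3/2)].
R² + z² = (0.0781)² + (0.0415)² = 0.007822 m², and (R²+z²)^(3/2) = 6.92×10⁻⁴ m³.
B = (4π×10⁻⁷ × 0.476 × 0.0061) / (2 × 6.92×10⁻⁴) = 2.64×10⁻⁶ T.

B ≈ 2.64 μT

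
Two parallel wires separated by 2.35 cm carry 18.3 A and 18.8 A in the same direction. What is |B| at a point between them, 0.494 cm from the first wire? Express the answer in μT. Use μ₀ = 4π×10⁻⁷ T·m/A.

B ≈ 538 μT

Each long wire gives B = μ₀I/(2πd). Distances are d₁ = 0.00494 m and d₂ = 0.01856 m.
B₁ = 7.41×10⁻⁴ T, B₂ = 2.03×10⁻⁴ T.
Between parallel currents the two contributions point in opposite directions, so they subtract. B = |B₁ − B₂| = |7.41×10⁻⁴ − 2.03×10⁻⁴| = 5.38×10⁻⁴ T.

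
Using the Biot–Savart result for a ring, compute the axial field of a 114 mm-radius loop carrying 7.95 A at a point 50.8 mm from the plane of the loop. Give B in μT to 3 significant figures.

B ≈ 33.4 μT

On the axis of a circular loop, B = μ₀IR² / [2(R²+z²)^(3/2)].
R² + z² = (0.114)² + (0.0508)² = 0.01558 m², and (R²+z²)^(3/2) = 1.94×10⁻³ m³.
B = (4π×10⁻⁷ × 7.95 × 0.013) / (2 × 1.94×10⁻³) = 3.34×10⁻⁵ T.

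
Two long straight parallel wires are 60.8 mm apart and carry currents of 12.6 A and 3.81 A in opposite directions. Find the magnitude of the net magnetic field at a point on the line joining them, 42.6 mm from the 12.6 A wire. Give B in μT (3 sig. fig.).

B ≈ 101 μT

Each long wire gives B = μ₀I/(2πd). Distances are d₁ = 0.0426 m and d₂ = 0.0182 m.
B₁ = 5.92×10⁻⁵ T, B₂ = 4.19×10⁻⁵ T.
Between antiparallel currents both contributions point the same way, so they add. B = B₁ + B₂ = 5.92×10⁻⁵ + 4.19×10⁻⁵ = 1.01×10⁻⁴ T.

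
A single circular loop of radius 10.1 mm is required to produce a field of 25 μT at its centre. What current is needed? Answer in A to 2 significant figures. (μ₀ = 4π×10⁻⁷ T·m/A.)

At the centre of a circular loop B = μ₀I/(2R), so I = 2RB/μ₀.
With R = 0.0101 m, I = 2 × 0.0101 × 2.50×10⁻⁵ / (4π×10⁻⁷) = 0.402 A.

I ≈ 0.40 A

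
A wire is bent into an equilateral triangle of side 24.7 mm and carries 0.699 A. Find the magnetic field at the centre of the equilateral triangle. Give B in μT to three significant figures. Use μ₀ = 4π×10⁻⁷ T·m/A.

B ≈ 50.9 μT

Each side is a finite straight segment at perpendicular distance d = a/(2 tan(π/3)) = 0.00713 m from the centre, with end-angles ±π/3.
One side contributes B₁ = (μ₀I/4πd)·2 sin(π/3) = 1.70×10⁻⁵ T.
All 3 sides add in the same direction: B = 3 × 1.70×10⁻⁵ = 5.09×10⁻⁵ T.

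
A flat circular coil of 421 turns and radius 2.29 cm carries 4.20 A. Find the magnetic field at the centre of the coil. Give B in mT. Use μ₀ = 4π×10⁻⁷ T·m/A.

For an N-turn flat coil, B = Nμ₀I/(2R) with R = 0.0229 m.
B = 421 × 1.15×10⁻⁴ T = 4.85×10⁻² T.

B ≈ 48.5 mT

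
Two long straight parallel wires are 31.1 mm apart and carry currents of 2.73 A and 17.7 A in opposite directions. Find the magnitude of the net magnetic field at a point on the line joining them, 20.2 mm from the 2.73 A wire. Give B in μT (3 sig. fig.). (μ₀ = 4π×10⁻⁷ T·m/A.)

Each long wire gives B = μ₀I/(2πd). Distances are d₁ = 0.0202 m and d₂ = 0.0109 m.
B₁ = 2.70×10⁻⁵ T, B₂ = 3.25×10⁻⁴ T.
Between antiparallel currents both contributions point the same way, so they add. B = B₁ + B₂ = 2.70×10⁻⁵ + 3.25×10⁻⁴ = 3.52×10⁻⁴ T.

B ≈ 352 μT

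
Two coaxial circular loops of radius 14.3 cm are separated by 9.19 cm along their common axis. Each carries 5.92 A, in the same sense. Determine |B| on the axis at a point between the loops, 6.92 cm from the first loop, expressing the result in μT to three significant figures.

Each loop contributes B = μ₀IR²/[2(R²+z²)^(3/2)] on the axis, with z measured from that loop.
Loop 1 (z = 0.0692 m): B₁ = 1.90×10⁻⁵ T. Loop 2 (z = 0.0227 m): B₂ = 2.51×10⁻⁵ T.
The fields add: B = B₁ + B₂ = 4.40×10⁻⁵ T.

B ≈ 44.0 μT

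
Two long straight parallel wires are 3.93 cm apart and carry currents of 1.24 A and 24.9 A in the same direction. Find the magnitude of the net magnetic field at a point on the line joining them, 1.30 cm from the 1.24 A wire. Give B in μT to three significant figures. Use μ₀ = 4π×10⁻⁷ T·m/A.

Each long wire gives B = μ₀I/(2πd). Distances are d₁ = 0.013 m and d₂ = 0.0263 m.
B₁ = 1.91×10⁻⁵ T, B₂ = 1.89×10⁻⁴ T.
Between parallel currents the two contributions point in opposite directions, so they subtract. B = |B₁ − B₂| = |1.91×10⁻⁵ − 1.89×10⁻⁴| = 1.70×10⁻⁴ T.

B ≈ 170 μT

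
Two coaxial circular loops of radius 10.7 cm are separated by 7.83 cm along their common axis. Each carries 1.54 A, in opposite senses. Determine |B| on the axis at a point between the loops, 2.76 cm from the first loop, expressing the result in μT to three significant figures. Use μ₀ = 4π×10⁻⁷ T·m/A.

Each loop contributes B = μ₀IR²/[2(R²+z²)^(3/2)] on the axis, with z measured from that loop.
Loop 1 (z = 0.0276 m): B₁ = 8.21×10⁻⁶ T. Loop 2 (z = 0.0507 m): B₂ = 6.67×10⁻⁶ T.
The fields oppose: B = |B₁ − B₂| = 1.54×10⁻⁶ T.

B ≈ 1.54 μT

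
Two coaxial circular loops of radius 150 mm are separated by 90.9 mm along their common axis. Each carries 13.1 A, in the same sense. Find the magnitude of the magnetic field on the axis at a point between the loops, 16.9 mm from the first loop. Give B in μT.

B ≈ 93.4 μT

Each loop contributes B = μ₀IR²/[2(R²+z²)^(3/2)] on the axis, with z measured from that loop.
Loop 1 (z = 0.0169 m): B₁ = 5.38×10⁻⁵ T. Loop 2 (z = 0.074 m): B₂ = 3.96×10⁻⁵ T.
The fields add: B = B₁ + B₂ = 9.34×10⁻⁵ T.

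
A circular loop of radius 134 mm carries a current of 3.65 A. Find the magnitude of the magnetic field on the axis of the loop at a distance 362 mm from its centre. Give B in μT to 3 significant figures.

B ≈ 0.716 μT

On the axis of a circular loop, B = μ₀IR² / [2(R²+z²)^(3/2)].
R² + z² = (0.134)² + (0.362)² = 0.149 m², and (R²+z²)^(3/2) = 5.75×10⁻² m³.
B = (4π×10⁻⁷ × 3.65 × 0.01796) / (2 × 5.75×10⁻²) = 7.16×10⁻⁷ T.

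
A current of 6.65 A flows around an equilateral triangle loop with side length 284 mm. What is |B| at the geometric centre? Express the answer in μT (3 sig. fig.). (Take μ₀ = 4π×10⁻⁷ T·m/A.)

B ≈ 42.1 μT

Each side is a finite straight segment at perpendicular distance d = a/(2 tan(π/3)) = 0.08198 m from the centre, with end-angles ±π/3.
One side contributes B₁ = (μ₀I/4πd)·2 sin(π/3) = 1.40×10⁻⁵ T.
All 3 sides add in the same direction: B = 3 × 1.40×10⁻⁵ = 4.21×10⁻⁵ T.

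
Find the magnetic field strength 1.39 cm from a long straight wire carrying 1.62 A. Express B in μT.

B ≈ 23.3 μT

For an infinitely long straight wire, B = μ₀I/(2πd).
B = (4π×10⁻⁷ × 1.62) / (2π × 0.0139) = 2.33×10⁻⁵ T.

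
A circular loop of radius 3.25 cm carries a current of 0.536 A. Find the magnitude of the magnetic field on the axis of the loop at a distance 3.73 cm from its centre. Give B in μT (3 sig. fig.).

B ≈ 2.94 μT

On the axis of a circular loop, B = μ₀IR² / [2(R²+z²)^(3/2)].
R² + z² = (0.0325)² + (0.0373)² = 0.002448 m², and (R²+z²)^(3/2) = 1.21×10⁻⁴ m³.
B = (4π×10⁻⁷ × 0.536 × 0.001056) / (2 × 1.21×10⁻⁴) = 2.94×10⁻⁶ T.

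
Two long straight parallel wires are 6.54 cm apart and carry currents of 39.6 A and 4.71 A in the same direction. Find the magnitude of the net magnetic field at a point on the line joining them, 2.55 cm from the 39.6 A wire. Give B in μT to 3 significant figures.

Each long wire gives B = μ₀I/(2πd). Distances are d₁ = 0.0255 m and d₂ = 0.0399 m.
B₁ = 3.11×10⁻⁴ T, B₂ = 2.36×10⁻⁵ T.
Between parallel currents the two contributions point in opposite directions, so they subtract. B = |B₁ − B₂| = |3.11×10⁻⁴ − 2.36×10⁻⁵| = 2.87×10⁻⁴ T.

B ≈ 287 μT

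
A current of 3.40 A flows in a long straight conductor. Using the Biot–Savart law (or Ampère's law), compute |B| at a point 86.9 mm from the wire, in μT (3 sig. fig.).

B ≈ 7.83 μT

For an infinitely long straight wire, B = μ₀I/(2πd).
B = (4π×10⁻⁷ × 3.40) / (2π × 0.0869) = 7.83×10⁻⁶ T.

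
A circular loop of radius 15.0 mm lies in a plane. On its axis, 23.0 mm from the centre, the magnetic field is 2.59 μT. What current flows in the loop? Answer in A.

On the axis of a loop, B = μ₀IR²/[2(R²+z²)^(3/2)], so I = 2B(R²+z²)^(3/2)/(μ₀R²).
R² + z² = 0.000225 + 0.000529 = 0.000754 m²; raised to 3/2 gives 2.07×10⁻⁵ m³.
I = 2 × 2.59×10⁻⁶ × 2.07×10⁻⁵ / (1.26×10⁻⁶ × 0.000225) = 0.379 A.

I ≈ 0.379 A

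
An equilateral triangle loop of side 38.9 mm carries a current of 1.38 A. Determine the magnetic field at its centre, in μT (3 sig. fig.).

Each side is a finite straight segment at perpendicular distance d = a/(2 tan(π/3)) = 0.01123 m from the centre, with end-angles ±π/3.
One side contributes B₁ = (μ₀I/4πd)·2 sin(π/3) = 2.13×10⁻⁵ T.
All 3 sides add in the same direction: B = 3 × 2.13×10⁻⁵ = 6.39×10⁻⁵ T.

B ≈ 63.9 μT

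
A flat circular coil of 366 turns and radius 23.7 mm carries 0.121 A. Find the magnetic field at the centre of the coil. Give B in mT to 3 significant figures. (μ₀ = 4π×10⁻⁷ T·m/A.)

B ≈ 1.17 mT

For an N-turn flat coil, B = Nμ₀I/(2R) with R = 0.0237 m.
B = 366 × 3.21×10⁻⁶ T = 1.17×10⁻³ T.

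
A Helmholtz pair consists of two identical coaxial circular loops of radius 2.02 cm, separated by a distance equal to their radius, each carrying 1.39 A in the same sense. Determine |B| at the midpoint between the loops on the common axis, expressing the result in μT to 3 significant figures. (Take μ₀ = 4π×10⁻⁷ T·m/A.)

B ≈ 61.9 μT

Each loop contributes B = μ₀IR²/[2(R²+z²)^(3/2)] on the axis, with z measured from that loop.
Loop 1 (z = 0.0101 m): B₁ = 3.09×10⁻⁵ T. Loop 2 (z = 0.0101 m): B₂ = 3.09×10⁻⁵ T.
The fields add: B = B₁ + B₂ = 6.19×10⁻⁵ T.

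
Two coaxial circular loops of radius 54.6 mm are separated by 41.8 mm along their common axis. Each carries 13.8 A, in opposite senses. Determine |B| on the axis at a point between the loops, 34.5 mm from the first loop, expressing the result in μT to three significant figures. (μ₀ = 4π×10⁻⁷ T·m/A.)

B ≈ 58.7 μT

Each loop contributes B = μ₀IR²/[2(R²+z²)^(3/2)] on the axis, with z measured from that loop.
Loop 1 (z = 0.0345 m): B₁ = 9.59×10⁻⁵ T. Loop 2 (z = 0.0073 m): B₂ = 1.55×10⁻⁴ T.
The fields oppose: B = |B₁ − B₂| = 5.87×10⁻⁵ T.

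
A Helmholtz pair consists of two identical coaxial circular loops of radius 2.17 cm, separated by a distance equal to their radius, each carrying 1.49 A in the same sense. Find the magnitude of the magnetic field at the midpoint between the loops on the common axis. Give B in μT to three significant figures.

Each loop contributes B = μ₀IR²/[2(R²+z²)^(3/2)] on the axis, with z measured from that loop.
Loop 1 (z = 0.01085 m): B₁ = 3.09×10⁻⁵ T. Loop 2 (z = 0.01085 m): B₂ = 3.09×10⁻⁵ T.
The fields add: B = B₁ + B₂ = 6.17×10⁻⁵ T.

B ≈ 61.7 μT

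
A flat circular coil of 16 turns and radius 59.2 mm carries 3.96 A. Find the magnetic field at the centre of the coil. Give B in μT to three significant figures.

For an N-turn flat coil, B = Nμ₀I/(2R) with R = 0.0592 m.
B = 16 × 4.20×10⁻⁵ T = 6.72×10⁻⁴ T.

B ≈ 672 μT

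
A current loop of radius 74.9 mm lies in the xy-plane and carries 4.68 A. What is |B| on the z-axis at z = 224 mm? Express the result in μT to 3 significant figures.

B ≈ 1.25 μT

On the axis of a circular loop, B = μ₀IR² / [2(R²+z²)^(3/2)].
R² + z² = (0.0749)² + (0.224)² = 0.05579 m², and (R²+z²)^(3/2) = 1.32×10⁻² m³.
B = (4π×10⁻⁷ × 4.68 × 0.00561) / (2 × 1.32×10⁻²) = 1.25×10⁻⁶ T.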